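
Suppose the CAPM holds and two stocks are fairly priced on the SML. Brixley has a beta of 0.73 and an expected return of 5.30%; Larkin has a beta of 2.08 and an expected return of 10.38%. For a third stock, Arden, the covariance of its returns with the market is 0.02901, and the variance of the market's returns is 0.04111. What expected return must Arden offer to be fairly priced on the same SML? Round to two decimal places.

5.21%

MRP = (10.38% − 5.30%) / (2.08 − 0.73) = 3.7630%
R_f = 5.30% − 0.73 × 3.7630% = 2.5530%
β_Arden = Cov / Var(R_m) = 0.02901 / 0.04111 = 0.7057
E(R_Arden) = R_f + β × MRP = 2.5530% + 0.7057 × 3.7630% = 5.21%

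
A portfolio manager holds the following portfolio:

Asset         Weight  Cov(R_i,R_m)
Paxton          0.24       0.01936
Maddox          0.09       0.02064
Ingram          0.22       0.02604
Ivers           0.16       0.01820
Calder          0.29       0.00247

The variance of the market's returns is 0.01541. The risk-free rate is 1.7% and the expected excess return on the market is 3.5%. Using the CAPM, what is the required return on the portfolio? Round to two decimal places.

5.30%

β_Paxton = 0.01936 / 0.01541 = 1.2563
β_Maddox = 0.02064 / 0.01541 = 1.3394
β_Ingram = 0.02604 / 0.01541 = 1.6898
β_Ivers = 0.01820 / 0.01541 = 1.1811
β_Calder = 0.00247 / 0.01541 = 0.1603
β_P = Σ w_i β_i = 0.24×1.2563 + 0.09×1.3394 + 0.22×1.6898 + 0.16×1.1811 + 0.29×0.1603 = 1.0293
E(R_P) = R_f + β_P × MRP = 1.7% + 1.0293 × 3.5% = 5.30%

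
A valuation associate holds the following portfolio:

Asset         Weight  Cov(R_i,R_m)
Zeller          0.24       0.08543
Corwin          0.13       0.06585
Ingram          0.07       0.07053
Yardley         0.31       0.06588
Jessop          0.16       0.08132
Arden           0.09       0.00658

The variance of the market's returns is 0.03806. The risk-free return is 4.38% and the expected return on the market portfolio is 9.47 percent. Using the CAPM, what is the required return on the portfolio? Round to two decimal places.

13.48%

β_Zeller = 0.08543 / 0.03806 = 2.2446
β_Corwin = 0.06585 / 0.03806 = 1.7302
β_Ingram = 0.07053 / 0.03806 = 1.8531
β_Yardley = 0.06588 / 0.03806 = 1.7310
β_Jessop = 0.08132 / 0.03806 = 2.1366
β_Arden = 0.00658 / 0.03806 = 0.1729
β_P = Σ w_i β_i = 0.24×2.2446 + 0.13×1.7302 + 0.07×1.8531 + 0.31×1.7310 + 0.16×2.1366 + 0.09×0.1729 = 1.7874
MRP = 9.47% − 4.38% = 5.09%
E(R_P) = R_f + β_P × MRP = 4.38% + 1.7874 × 5.09% = 13.48%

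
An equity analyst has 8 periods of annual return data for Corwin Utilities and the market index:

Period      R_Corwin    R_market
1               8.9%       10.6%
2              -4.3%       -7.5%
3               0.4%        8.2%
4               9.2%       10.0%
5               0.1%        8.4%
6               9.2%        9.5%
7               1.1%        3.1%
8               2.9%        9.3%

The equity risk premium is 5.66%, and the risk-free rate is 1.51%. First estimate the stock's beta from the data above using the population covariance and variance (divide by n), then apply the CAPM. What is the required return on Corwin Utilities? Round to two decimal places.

Mean R_i = (8.9 − 4.3 + 0.4 + 9.2 + 0.1 + 9.2 + 1.1 + 2.9) / 8 = 3.4375%
Mean R_m = (10.6 − 7.5 + 8.2 + 10.0 + 8.4 + 9.5 + 3.1 + 9.3) / 8 = 6.4500%
Σ(R_i − R̄_i)(R_m − R̄_m) = 163.1150  ⇒  Cov = 163.1150 / 8 = 20.3894
Σ(R_m − R̄_m)² = 259.9400  ⇒  Var(R_m) = 259.9400 / 8 = 32.4925
β = Cov / Var(R_m) = 20.3894 / 32.4925 = 0.6275
E(R) = R_f + β × MRP = 1.51% + 0.6275 × 5.66% = 5.06%

5.06%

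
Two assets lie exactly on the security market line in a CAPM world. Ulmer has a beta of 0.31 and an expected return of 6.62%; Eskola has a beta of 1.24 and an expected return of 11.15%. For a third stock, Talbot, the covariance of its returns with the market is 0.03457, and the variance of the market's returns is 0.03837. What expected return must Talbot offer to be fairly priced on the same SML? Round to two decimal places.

9.50%

MRP = (11.15% − 6.62%) / (1.24 − 0.31) = 4.8710%
R_f = 6.62% − 0.31 × 4.8710% = 5.1100%
β_Talbot = Cov / Var(R_m) = 0.03457 / 0.03837 = 0.9010
E(R_Talbot) = R_f + β × MRP = 5.1100% + 0.9010 × 4.8710% = 9.50%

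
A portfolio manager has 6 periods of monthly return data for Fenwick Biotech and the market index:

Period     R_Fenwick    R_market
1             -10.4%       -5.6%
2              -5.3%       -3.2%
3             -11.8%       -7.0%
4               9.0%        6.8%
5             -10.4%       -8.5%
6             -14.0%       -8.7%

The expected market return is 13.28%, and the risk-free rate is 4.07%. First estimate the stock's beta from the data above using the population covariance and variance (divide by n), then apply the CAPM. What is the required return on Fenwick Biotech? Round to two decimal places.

Mean R_i = (-10.4 − 5.3 − 11.8 + 9.0 − 10.4 − 14.0) / 6 = -7.1500%
Mean R_m = (-5.6 − 3.2 − 7.0 + 6.8 − 8.5 − 8.7) / 6 = -4.3667%
Σ(R_i − R̄_i)(R_m − R̄_m) = 241.8700  ⇒  Cov = 241.8700 / 6 = 40.3117
Σ(R_m − R̄_m)² = 170.3733  ⇒  Var(R_m) = 170.3733 / 6 = 28.3956
β = Cov / Var(R_m) = 40.3117 / 28.3956 = 1.4196
MRP = 13.28% − 4.07% = 9.21%
E(R) = R_f + β × MRP = 4.07% + 1.4196 × 9.21% = 17.14%

17.14%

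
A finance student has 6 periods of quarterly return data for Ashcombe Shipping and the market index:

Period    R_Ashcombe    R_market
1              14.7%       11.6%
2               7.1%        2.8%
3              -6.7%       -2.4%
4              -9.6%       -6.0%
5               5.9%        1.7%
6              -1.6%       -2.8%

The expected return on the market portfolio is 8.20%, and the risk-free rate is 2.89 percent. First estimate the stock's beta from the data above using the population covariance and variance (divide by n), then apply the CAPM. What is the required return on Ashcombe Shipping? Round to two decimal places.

Mean R_i = (14.7 + 7.1 − 6.7 − 9.6 + 5.9 − 1.6) / 6 = 1.6333%
Mean R_m = (11.6 + 2.8 − 2.4 − 6.0 + 1.7 − 2.8) / 6 = 0.8167%
Σ(R_i − R̄_i)(R_m − R̄_m) = 270.5867  ⇒  Cov = 270.5867 / 6 = 45.0978
Σ(R_m − R̄_m)² = 190.8883  ⇒  Var(R_m) = 190.8883 / 6 = 31.8147
β = Cov / Var(R_m) = 45.0978 / 31.8147 = 1.4175
MRP = 8.20% − 2.89% = 5.31%
E(R) = R_f + β × MRP = 2.89% + 1.4175 × 5.31% = 10.42%

10.42%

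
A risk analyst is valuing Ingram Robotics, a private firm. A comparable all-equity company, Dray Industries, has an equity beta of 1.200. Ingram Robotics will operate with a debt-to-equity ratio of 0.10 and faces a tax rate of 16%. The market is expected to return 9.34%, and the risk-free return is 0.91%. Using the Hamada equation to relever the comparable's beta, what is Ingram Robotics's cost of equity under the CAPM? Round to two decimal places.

11.88%

β_L = β_U × [1 + (1 − t)(D/E)] = 1.200 × [1 + (1 − 0.16) × 0.10]
    = 1.200 × [1 + 0.84 × 0.10] = 1.200 × 1.0840 = 1.3008
MRP = 9.34% − 0.91% = 8.43%
E(R) = R_f + β_L × MRP = 0.91% + 1.3008 × 8.43% = 11.88%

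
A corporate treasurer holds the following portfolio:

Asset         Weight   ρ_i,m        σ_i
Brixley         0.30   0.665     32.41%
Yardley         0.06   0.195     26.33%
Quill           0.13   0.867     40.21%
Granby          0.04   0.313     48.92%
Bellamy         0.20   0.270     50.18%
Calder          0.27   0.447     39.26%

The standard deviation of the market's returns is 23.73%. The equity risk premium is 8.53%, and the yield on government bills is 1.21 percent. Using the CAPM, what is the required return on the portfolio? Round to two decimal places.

β_Brixley = 0.665 × 32.41% / 23.73% = 0.9082
β_Yardley = 0.195 × 26.33% / 23.73% = 0.2164
β_Quill = 0.867 × 40.21% / 23.73% = 1.4691
β_Granby = 0.313 × 48.92% / 23.73% = 0.6453
β_Bellamy = 0.270 × 50.18% / 23.73% = 0.5709
β_Calder = 0.447 × 39.26% / 23.73% = 0.7395
β_P = Σ w_i β_i = 0.30×0.9082 + 0.06×0.2164 + 0.13×1.4691 + 0.04×0.6453 + 0.20×0.5709 + 0.27×0.7395 = 0.8161
E(R_P) = R_f + β_P × MRP = 1.21% + 0.8161 × 8.53% = 8.17%

8.17%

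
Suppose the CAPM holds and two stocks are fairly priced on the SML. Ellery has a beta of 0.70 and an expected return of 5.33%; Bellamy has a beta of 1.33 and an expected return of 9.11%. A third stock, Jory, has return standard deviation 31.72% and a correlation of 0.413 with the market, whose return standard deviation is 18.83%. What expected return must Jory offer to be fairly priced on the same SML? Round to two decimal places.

5.30%

MRP = (9.11% − 5.33%) / (1.33 − 0.70) = 6.0000%
R_f = 5.33% − 0.70 × 6.0000% = 1.1300%
β_Jory = ρ·σ_i/σ_m = 0.413 × 31.72 / 18.83 = 0.6957
E(R_Jory) = R_f + β × MRP = 1.1300% + 0.6957 × 6.0000% = 5.30%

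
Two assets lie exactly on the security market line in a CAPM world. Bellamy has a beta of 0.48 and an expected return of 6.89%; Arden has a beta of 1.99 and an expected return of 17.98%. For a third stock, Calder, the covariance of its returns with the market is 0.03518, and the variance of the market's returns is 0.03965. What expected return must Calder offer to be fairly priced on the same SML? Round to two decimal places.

9.88%

MRP = (17.98% − 6.89%) / (1.99 − 0.48) = 7.3444%
R_f = 6.89% − 0.48 × 7.3444% = 3.3647%
β_Calder = Cov / Var(R_m) = 0.03518 / 0.03965 = 0.8873
E(R_Calder) = R_f + β × MRP = 3.3647% + 0.8873 × 7.3444% = 9.88%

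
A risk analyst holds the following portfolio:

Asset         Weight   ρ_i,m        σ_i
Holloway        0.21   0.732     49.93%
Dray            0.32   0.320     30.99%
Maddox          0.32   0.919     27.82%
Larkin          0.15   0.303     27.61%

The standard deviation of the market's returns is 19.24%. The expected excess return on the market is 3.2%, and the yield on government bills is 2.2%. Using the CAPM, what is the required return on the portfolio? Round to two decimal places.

β_Holloway = 0.732 × 49.93% / 19.24% = 1.8996
β_Dray = 0.320 × 30.99% / 19.24% = 0.5154
β_Maddox = 0.919 × 27.82% / 19.24% = 1.3288
β_Larkin = 0.303 × 27.61% / 19.24% = 0.4348
β_P = Σ w_i β_i = 0.21×1.8996 + 0.32×0.5154 + 0.32×1.3288 + 0.15×0.4348 = 1.0543
E(R_P) = R_f + β_P × MRP = 2.2% + 1.0543 × 3.2% = 5.57%

5.57%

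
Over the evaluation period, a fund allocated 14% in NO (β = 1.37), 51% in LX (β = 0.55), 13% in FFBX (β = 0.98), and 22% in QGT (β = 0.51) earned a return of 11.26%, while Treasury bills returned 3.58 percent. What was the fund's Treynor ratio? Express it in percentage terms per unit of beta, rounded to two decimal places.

10.79%

β_P = 0.14×1.37 + 0.51×0.55 + 0.13×0.98 + 0.22×0.51 = 0.7119
Treynor = (R_P − R_f) / β_P = (11.26% − 3.58%) / 0.7119 = 7.68% / 0.7119 = 10.79%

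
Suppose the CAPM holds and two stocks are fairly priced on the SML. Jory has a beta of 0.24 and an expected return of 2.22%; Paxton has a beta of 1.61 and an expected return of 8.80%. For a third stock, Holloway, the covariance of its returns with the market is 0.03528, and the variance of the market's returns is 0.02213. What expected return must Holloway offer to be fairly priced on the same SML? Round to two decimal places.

MRP = (8.80% − 2.22%) / (1.61 − 0.24) = 4.8029%
R_f = 2.22% − 0.24 × 4.8029% = 1.0673%
β_Holloway = Cov / Var(R_m) = 0.03528 / 0.02213 = 1.5942
E(R_Holloway) = R_f + β × MRP = 1.0673% + 1.5942 × 4.8029% = 8.72%

8.72%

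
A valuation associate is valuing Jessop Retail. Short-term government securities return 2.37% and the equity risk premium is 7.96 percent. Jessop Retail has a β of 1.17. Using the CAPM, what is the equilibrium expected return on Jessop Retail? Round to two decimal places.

E(R) = R_f + β × MRP = 2.37% + 1.17 × 7.96% = 11.68%

11.68%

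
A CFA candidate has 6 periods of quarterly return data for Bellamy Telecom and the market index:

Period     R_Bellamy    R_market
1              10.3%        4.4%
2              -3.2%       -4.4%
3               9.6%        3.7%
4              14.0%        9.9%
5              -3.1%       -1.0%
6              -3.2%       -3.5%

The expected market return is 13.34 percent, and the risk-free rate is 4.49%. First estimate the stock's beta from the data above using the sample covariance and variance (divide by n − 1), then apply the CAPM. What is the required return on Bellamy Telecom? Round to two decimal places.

Mean R_i = (10.3 − 3.2 + 9.6 + 14.0 − 3.1 − 3.2) / 6 = 4.0667%
Mean R_m = (4.4 − 4.4 + 3.7 + 9.9 − 1.0 − 3.5) / 6 = 1.5167%
Σ(R_i − R̄_i)(R_m − R̄_m) = 210.8133  ⇒  Cov = 210.8133 / 5 = 42.1627
Σ(R_m − R̄_m)² = 149.8683  ⇒  Var(R_m) = 149.8683 / 5 = 29.9737
β = Cov / Var(R_m) = 42.1627 / 29.9737 = 1.4067
MRP = 13.34% − 4.49% = 8.85%
E(R) = R_f + β × MRP = 4.49% + 1.4067 × 8.85% = 16.94%

16.94%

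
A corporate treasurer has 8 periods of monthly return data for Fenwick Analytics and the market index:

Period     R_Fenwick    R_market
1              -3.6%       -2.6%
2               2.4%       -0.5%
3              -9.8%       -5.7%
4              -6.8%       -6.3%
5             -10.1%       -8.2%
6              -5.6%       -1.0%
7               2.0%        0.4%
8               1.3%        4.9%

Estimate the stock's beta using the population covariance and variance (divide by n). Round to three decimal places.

1.034

Mean R_i = (-3.6 + 2.4 − 9.8 − 6.8 − 10.1 − 5.6 + 2.0 + 1.3) / 8 = -3.7750%
Mean R_m = (-2.6 − 0.5 − 5.7 − 6.3 − 8.2 − 1.0 + 0.4 + 4.9) / 8 = -2.3750%
Σ(R_i − R̄_i)(R_m − R̄_m) = 130.7250  ⇒  Cov = 130.7250 / 8 = 16.3406
Σ(R_m − R̄_m)² = 126.4750  ⇒  Var(R_m) = 126.4750 / 8 = 15.8094
β = Cov / Var(R_m) = 16.3406 / 15.8094 = 1.0336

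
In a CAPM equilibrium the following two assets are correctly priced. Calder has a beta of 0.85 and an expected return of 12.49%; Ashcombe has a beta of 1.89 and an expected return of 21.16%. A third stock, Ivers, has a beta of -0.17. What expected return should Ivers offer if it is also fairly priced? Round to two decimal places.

3.99%

MRP (SML slope) = (21.16% − 12.49%) / (1.89 − 0.85) = 8.67% / 1.04 = 8.3365%
R_f (intercept) = 12.49% − 0.85 × 8.3365% = 5.4040%
E(R_Ivers) = R_f + β × MRP = 5.4040% + -0.17 × 8.3365% = 3.99%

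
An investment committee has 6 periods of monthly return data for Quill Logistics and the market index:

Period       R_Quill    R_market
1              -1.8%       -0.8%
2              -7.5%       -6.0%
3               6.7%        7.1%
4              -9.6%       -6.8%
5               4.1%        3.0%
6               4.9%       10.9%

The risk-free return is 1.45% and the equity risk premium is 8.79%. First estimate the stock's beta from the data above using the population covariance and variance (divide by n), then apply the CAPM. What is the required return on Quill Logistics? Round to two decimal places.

9.44%

Mean R_i = (-1.8 − 7.5 + 6.7 − 9.6 + 4.1 + 4.9) / 6 = -0.5333%
Mean R_m = (-0.8 − 6.0 + 7.1 − 6.8 + 3.0 + 10.9) / 6 = 1.2333%
Σ(R_i − R̄_i)(R_m − R̄_m) = 228.9467  ⇒  Cov = 228.9467 / 6 = 38.1578
Σ(R_m − R̄_m)² = 251.9733  ⇒  Var(R_m) = 251.9733 / 6 = 41.9956
β = Cov / Var(R_m) = 38.1578 / 41.9956 = 0.9086
E(R) = R_f + β × MRP = 1.45% + 0.9086 × 8.79% = 9.44%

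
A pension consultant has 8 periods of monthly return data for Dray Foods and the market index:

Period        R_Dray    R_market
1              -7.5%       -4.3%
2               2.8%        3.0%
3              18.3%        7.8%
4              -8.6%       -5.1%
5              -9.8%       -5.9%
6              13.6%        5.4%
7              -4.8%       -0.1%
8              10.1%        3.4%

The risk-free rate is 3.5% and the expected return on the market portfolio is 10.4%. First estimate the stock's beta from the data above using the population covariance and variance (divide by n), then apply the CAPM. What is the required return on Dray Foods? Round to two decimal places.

17.69%

Mean R_i = (-7.5 + 2.8 + 18.3 − 8.6 − 9.8 + 13.6 − 4.8 + 10.1) / 8 = 1.7625%
Mean R_m = (-4.3 + 3.0 + 7.8 − 5.1 − 5.9 + 5.4 − 0.1 + 3.4) / 8 = 0.5250%
Σ(R_i − R̄_i)(R_m − R̄_m) = 385.9275  ⇒  Cov = 385.9275 / 8 = 48.2409
Σ(R_m − R̄_m)² = 187.6750  ⇒  Var(R_m) = 187.6750 / 8 = 23.4594
β = Cov / Var(R_m) = 48.2409 / 23.4594 = 2.0564
MRP = 10.4% − 3.5% = 6.90%
E(R) = R_f + β × MRP = 3.5% + 2.0564 × 6.9% = 17.69%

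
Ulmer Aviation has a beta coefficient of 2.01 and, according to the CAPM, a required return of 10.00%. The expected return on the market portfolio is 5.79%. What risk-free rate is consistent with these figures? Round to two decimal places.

E(R) = R_f + β(E(R_m) − R_f) = R_f(1 − β) + β·E(R_m)
10.00% = R_f × (1 − 2.01) + 2.01 × 5.79%
10.00% = R_f × -1.01 + 11.6379%
R_f = (10.00% − 11.6379%) / -1.01 = 1.62%

1.62%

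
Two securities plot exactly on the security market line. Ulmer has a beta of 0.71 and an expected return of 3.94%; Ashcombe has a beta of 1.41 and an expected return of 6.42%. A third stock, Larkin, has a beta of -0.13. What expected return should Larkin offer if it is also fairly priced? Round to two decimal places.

0.96%

MRP (SML slope) = (6.42% − 3.94%) / (1.41 − 0.71) = 2.48% / 0.70 = 3.5429%
R_f (intercept) = 3.94% − 0.71 × 3.5429% = 1.4245%
E(R_Larkin) = R_f + β × MRP = 1.4245% + -0.13 × 3.5429% = 0.96%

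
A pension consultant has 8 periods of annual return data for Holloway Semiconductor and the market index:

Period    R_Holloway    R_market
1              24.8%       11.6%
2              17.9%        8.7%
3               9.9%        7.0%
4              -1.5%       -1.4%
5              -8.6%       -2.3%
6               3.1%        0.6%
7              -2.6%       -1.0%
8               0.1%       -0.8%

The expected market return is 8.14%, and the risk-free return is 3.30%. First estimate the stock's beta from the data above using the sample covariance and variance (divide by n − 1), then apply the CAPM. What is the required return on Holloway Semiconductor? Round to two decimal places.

13.14%

Mean R_i = (24.8 + 17.9 + 9.9 − 1.5 − 8.6 + 3.1 − 2.6 + 0.1) / 8 = 5.3875%
Mean R_m = (11.6 + 8.7 + 7.0 − 1.4 − 2.3 + 0.6 − 1.0 − 0.8) / 8 = 2.8000%
Σ(R_i − R̄_i)(R_m − R̄_m) = 418.2900  ⇒  Cov = 418.2900 / 7 = 59.7557
Σ(R_m − R̄_m)² = 205.7800  ⇒  Var(R_m) = 205.7800 / 7 = 29.3971
β = Cov / Var(R_m) = 59.7557 / 29.3971 = 2.0327
MRP = 8.14% − 3.30% = 4.84%
E(R) = R_f + β × MRP = 3.30% + 2.0327 × 4.84% = 13.14%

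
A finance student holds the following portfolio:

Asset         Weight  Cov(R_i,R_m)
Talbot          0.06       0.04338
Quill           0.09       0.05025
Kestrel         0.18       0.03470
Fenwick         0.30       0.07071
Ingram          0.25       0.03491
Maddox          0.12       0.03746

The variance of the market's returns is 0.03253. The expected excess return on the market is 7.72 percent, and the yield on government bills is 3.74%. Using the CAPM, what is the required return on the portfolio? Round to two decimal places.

β_Talbot = 0.04338 / 0.03253 = 1.3335
β_Quill = 0.05025 / 0.03253 = 1.5447
β_Kestrel = 0.03470 / 0.03253 = 1.0667
β_Fenwick = 0.07071 / 0.03253 = 2.1737
β_Ingram = 0.03491 / 0.03253 = 1.0732
β_Maddox = 0.03746 / 0.03253 = 1.1516
β_P = Σ w_i β_i = 0.06×1.3335 + 0.09×1.5447 + 0.18×1.0667 + 0.30×2.1737 + 0.25×1.0732 + 0.12×1.1516 = 1.4696
E(R_P) = R_f + β_P × MRP = 3.74% + 1.4696 × 7.72% = 15.09%

15.09%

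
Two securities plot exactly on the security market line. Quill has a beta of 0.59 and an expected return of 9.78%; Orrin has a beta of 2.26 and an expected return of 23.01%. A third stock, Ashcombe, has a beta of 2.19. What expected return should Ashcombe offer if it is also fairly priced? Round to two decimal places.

MRP (SML slope) = (23.01% − 9.78%) / (2.26 − 0.59) = 13.23% / 1.67 = 7.9222%
R_f (intercept) = 9.78% − 0.59 × 7.9222% = 5.1059%
E(R_Ashcombe) = R_f + β × MRP = 5.1059% + 2.19 × 7.9222% = 22.46%

22.46%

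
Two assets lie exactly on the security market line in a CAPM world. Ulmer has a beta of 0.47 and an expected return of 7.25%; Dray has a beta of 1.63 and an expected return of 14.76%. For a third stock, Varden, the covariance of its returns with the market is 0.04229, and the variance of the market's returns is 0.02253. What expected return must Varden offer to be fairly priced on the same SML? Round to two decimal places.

MRP = (14.76% − 7.25%) / (1.63 − 0.47) = 6.4741%
R_f = 7.25% − 0.47 × 6.4741% = 4.2072%
β_Varden = Cov / Var(R_m) = 0.04229 / 0.02253 = 1.8771
E(R_Varden) = R_f + β × MRP = 4.2072% + 1.8771 × 6.4741% = 16.36%

16.36%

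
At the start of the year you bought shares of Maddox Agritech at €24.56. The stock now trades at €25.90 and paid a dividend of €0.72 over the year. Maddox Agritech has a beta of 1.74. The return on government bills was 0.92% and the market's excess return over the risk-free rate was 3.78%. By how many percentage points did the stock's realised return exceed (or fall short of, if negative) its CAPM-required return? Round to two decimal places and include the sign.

+0.89%

Realised HPR = (P1 + D1 − P0) / P0 = (25.90 + 0.72 − 24.56) / 24.56 = 2.06 / 24.56 = 8.3876%
CAPM required = R_f + β·MRP = 0.92% + 1.74 × 3.78% = 7.4972%
α = realised − required = 8.3876% − 7.4972% = +0.89%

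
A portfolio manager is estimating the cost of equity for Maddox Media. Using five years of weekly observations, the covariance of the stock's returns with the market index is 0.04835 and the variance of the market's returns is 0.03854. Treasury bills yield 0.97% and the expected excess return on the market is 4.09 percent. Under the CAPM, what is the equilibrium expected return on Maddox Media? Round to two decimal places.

β = Cov(R_i, R_m) / Var(R_m) = 0.04835 / 0.03854 = 1.2545
E(R) = R_f + β × MRP = 0.97% + 1.2545 × 4.09% = 6.10%

6.10%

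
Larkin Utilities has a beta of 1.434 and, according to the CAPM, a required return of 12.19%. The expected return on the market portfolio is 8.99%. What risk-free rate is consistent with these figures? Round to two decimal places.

E(R) = R_f + β(E(R_m) − R_f) = R_f(1 − β) + β·E(R_m)
12.19% = R_f × (1 − 1.434) + 1.434 × 8.99%
12.19% = R_f × -0.434 + 12.89166%
R_f = (12.19% − 12.89166%) / -0.434 = 1.62%

1.62%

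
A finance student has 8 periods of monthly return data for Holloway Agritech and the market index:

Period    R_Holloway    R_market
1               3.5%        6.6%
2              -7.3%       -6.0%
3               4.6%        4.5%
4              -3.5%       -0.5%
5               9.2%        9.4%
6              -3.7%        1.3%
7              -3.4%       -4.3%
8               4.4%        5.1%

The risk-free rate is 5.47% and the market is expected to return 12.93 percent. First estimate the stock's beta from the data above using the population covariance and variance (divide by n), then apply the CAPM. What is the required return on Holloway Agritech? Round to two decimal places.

Mean R_i = (3.5 − 7.3 + 4.6 − 3.5 + 9.2 − 3.7 − 3.4 + 4.4) / 8 = 0.4750%
Mean R_m = (6.6 − 6.0 + 4.5 − 0.5 + 9.4 + 1.3 − 4.3 + 5.1) / 8 = 2.0125%
Σ(R_i − R̄_i)(R_m − R̄_m) = 200.4325  ⇒  Cov = 200.4325 / 8 = 25.0541
Σ(R_m − R̄_m)² = 202.2088  ⇒  Var(R_m) = 202.2088 / 8 = 25.2761
β = Cov / Var(R_m) = 25.0541 / 25.2761 = 0.9912
MRP = 12.93% − 5.47% = 7.46%
E(R) = R_f + β × MRP = 5.47% + 0.9912 × 7.46% = 12.86%

12.86%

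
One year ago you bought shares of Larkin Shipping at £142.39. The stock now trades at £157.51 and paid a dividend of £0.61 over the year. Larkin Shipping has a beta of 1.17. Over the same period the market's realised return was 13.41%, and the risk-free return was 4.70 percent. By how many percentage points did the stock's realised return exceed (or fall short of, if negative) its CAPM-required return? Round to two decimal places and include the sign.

Realised HPR = (P1 + D1 − P0) / P0 = (157.51 + 0.61 − 142.39) / 142.39 = 15.73 / 142.39 = 11.0471%
MRP = 13.41% − 4.70% = 8.71%
CAPM required = R_f + β·MRP = 4.70% + 1.17 × 8.71% = 14.8907%
α = realised − required = 11.0471% − 14.8907% = -3.84%

-3.84%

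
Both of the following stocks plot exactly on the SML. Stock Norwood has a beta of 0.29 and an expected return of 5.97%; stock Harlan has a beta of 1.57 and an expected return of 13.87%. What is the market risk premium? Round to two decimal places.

Both satisfy E(R) = R_f + β·MRP, so the slope of the SML is
MRP = (13.87% − 5.97%) / (1.57 − 0.29) = 7.90% / 1.28 = 6.1719%

6.17%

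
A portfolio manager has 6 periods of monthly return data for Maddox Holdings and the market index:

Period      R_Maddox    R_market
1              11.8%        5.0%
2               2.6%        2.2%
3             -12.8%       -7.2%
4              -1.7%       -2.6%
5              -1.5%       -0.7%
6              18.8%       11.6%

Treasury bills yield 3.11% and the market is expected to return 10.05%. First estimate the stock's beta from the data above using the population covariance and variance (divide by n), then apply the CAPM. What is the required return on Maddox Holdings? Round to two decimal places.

Mean R_i = (11.8 + 2.6 − 12.8 − 1.7 − 1.5 + 18.8) / 6 = 2.8667%
Mean R_m = (5.0 + 2.2 − 7.2 − 2.6 − 0.7 + 11.6) / 6 = 1.3833%
Σ(R_i − R̄_i)(R_m − R̄_m) = 356.6367  ⇒  Cov = 356.6367 / 6 = 59.4395
Σ(R_m − R̄_m)² = 212.0083  ⇒  Var(R_m) = 212.0083 / 6 = 35.3347
β = Cov / Var(R_m) = 59.4395 / 35.3347 = 1.6822
MRP = 10.05% − 3.11% = 6.94%
E(R) = R_f + β × MRP = 3.11% + 1.6822 × 6.94% = 14.78%

14.78%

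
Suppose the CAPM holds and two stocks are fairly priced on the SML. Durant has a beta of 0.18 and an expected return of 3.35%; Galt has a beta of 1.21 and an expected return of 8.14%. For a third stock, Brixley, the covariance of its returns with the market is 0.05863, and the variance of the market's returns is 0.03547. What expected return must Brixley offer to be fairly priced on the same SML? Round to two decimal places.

MRP = (8.14% − 3.35%) / (1.21 − 0.18) = 4.6505%
R_f = 3.35% − 0.18 × 4.6505% = 2.5129%
β_Brixley = Cov / Var(R_m) = 0.05863 / 0.03547 = 1.6529
E(R_Brixley) = R_f + β × MRP = 2.5129% + 1.6529 × 4.6505% = 10.20%

10.20%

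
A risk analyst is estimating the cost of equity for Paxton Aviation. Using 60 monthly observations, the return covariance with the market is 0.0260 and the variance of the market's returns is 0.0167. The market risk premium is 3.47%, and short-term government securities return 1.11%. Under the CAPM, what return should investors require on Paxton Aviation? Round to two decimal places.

6.51%

β = Cov(R_i, R_m) / Var(R_m) = 0.0260 / 0.0167 = 1.5569
E(R) = R_f + β × MRP = 1.11% + 1.5569 × 3.47% = 6.51%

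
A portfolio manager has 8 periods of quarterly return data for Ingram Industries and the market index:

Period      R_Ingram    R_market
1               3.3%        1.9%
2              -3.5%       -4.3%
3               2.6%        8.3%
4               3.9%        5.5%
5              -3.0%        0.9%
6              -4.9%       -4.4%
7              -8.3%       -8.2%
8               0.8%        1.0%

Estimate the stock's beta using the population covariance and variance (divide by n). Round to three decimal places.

Mean R_i = (3.3 − 3.5 + 2.6 + 3.9 − 3.0 − 4.9 − 8.3 + 0.8) / 8 = -1.1375%
Mean R_m = (1.9 − 4.3 + 8.3 + 5.5 + 0.9 − 4.4 − 8.2 + 1.0) / 8 = 0.0875%
Σ(R_i − R̄_i)(R_m − R̄_m) = 152.8663  ⇒  Cov = 152.8663 / 8 = 19.1083
Σ(R_m − R̄_m)² = 209.5888  ⇒  Var(R_m) = 209.5888 / 8 = 26.1986
β = Cov / Var(R_m) = 19.1083 / 26.1986 = 0.7294

0.729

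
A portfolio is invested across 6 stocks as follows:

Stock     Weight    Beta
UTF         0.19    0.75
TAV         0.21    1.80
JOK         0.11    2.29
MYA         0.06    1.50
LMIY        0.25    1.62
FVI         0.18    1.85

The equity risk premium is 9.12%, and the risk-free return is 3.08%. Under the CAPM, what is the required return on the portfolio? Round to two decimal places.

β_P = Σ w_i β_i = 0.19×0.75 + 0.21×1.80 + 0.11×2.29 + 0.06×1.50 + 0.25×1.62 + 0.18×1.85 = 1.6004
E(R_P) = R_f + β_P × MRP = 3.08% + 1.6004 × 9.12% = 17.68%

17.68%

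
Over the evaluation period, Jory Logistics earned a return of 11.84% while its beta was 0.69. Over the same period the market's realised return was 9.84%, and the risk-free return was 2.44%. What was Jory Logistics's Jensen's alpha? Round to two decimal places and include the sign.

Market excess return = 9.84% − 2.44% = 7.40%
CAPM benchmark = R_f + β(R_m − R_f) = 2.44% + 0.69 × 7.40% = 7.5460%
α = actual − benchmark = 11.84% − 7.5460% = +4.29%

+4.29%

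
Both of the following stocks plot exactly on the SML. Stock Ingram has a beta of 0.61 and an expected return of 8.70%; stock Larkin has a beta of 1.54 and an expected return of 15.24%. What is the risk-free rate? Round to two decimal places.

Both satisfy E(R) = R_f + β·MRP, so the slope of the SML is
MRP = (15.24% − 8.70%) / (1.54 − 0.61) = 6.54% / 0.93 = 7.0323%
R_f = E(R_Ingram) − β_Ingram·MRP = 8.70% − 0.61 × 7.0323% = 4.4103%

4.41%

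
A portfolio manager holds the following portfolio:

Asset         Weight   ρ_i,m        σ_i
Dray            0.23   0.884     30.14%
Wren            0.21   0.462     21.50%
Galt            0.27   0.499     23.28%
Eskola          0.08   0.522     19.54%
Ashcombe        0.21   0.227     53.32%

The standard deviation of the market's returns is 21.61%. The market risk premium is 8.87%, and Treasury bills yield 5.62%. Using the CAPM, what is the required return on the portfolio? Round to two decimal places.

11.66%

β_Dray = 0.884 × 30.14% / 21.61% = 1.2329
β_Wren = 0.462 × 21.50% / 21.61% = 0.4596
β_Galt = 0.499 × 23.28% / 21.61% = 0.5376
β_Eskola = 0.522 × 19.54% / 21.61% = 0.4720
β_Ashcombe = 0.227 × 53.32% / 21.61% = 0.5601
β_P = Σ w_i β_i = 0.23×1.2329 + 0.21×0.4596 + 0.27×0.5376 + 0.08×0.4720 + 0.21×0.5601 = 0.6806
E(R_P) = R_f + β_P × MRP = 5.62% + 0.6806 × 8.87% = 11.66%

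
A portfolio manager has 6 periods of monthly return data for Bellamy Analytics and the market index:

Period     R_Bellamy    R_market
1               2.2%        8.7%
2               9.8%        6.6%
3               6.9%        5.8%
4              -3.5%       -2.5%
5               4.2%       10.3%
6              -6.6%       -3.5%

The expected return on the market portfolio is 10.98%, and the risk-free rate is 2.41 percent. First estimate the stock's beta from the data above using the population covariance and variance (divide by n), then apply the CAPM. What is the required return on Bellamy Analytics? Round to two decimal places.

9.67%

Mean R_i = (2.2 + 9.8 + 6.9 − 3.5 + 4.2 − 6.6) / 6 = 2.1667%
Mean R_m = (8.7 + 6.6 + 5.8 − 2.5 + 10.3 − 3.5) / 6 = 4.2333%
Σ(R_i − R̄_i)(R_m − R̄_m) = 143.9167  ⇒  Cov = 143.9167 / 6 = 23.9861
Σ(R_m − R̄_m)² = 169.9533  ⇒  Var(R_m) = 169.9533 / 6 = 28.3256
β = Cov / Var(R_m) = 23.9861 / 28.3256 = 0.8468
MRP = 10.98% − 2.41% = 8.57%
E(R) = R_f + β × MRP = 2.41% + 0.8468 × 8.57% = 9.67%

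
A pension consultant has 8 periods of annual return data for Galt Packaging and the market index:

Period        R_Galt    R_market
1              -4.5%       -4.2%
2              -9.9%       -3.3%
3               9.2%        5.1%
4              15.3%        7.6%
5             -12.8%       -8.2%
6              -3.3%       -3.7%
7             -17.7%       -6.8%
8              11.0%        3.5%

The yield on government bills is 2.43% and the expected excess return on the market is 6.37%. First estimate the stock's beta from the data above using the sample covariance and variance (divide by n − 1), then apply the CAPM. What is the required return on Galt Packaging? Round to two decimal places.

15.08%

Mean R_i = (-4.5 − 9.9 + 9.2 + 15.3 − 12.8 − 3.3 − 17.7 + 11.0) / 8 = -1.5875%
Mean R_m = (-4.2 − 3.3 + 5.1 + 7.6 − 8.2 − 3.7 − 6.8 + 3.5) / 8 = -1.2500%
Σ(R_i − R̄_i)(R_m − R̄_m) = 474.9250  ⇒  Cov = 474.9250 / 7 = 67.8464
Σ(R_m − R̄_m)² = 239.2200  ⇒  Var(R_m) = 239.2200 / 7 = 34.1743
β = Cov / Var(R_m) = 67.8464 / 34.1743 = 1.9853
E(R) = R_f + β × MRP = 2.43% + 1.9853 × 6.37% = 15.08%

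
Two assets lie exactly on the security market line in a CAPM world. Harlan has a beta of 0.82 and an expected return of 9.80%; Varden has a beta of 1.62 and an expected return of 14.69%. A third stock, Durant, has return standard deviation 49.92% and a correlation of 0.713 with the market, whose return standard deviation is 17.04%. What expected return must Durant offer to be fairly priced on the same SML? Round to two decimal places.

17.56%

MRP = (14.69% − 9.80%) / (1.62 − 0.82) = 6.1125%
R_f = 9.80% − 0.82 × 6.1125% = 4.7878%
β_Durant = ρ·σ_i/σ_m = 0.713 × 49.92 / 17.04 = 2.0888
E(R_Durant) = R_f + β × MRP = 4.7878% + 2.0888 × 6.1125% = 17.56%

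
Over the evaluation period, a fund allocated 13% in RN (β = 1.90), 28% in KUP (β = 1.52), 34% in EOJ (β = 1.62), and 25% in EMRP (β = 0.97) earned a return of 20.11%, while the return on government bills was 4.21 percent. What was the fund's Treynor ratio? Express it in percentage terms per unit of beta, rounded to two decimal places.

10.85%

β_P = 0.13×1.90 + 0.28×1.52 + 0.34×1.62 + 0.25×0.97 = 1.4659
Treynor = (R_P − R_f) / β_P = (20.11% − 4.21%) / 1.4659 = 15.90% / 1.4659 = 10.85%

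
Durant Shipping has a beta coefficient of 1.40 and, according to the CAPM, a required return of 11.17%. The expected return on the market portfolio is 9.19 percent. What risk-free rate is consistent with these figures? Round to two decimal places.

4.24%

E(R) = R_f + β(E(R_m) − R_f) = R_f(1 − β) + β·E(R_m)
11.17% = R_f × (1 − 1.40) + 1.40 × 9.19%
11.17% = R_f × -0.40 + 12.8660%
R_f = (11.17% − 12.8660%) / -0.40 = 4.24%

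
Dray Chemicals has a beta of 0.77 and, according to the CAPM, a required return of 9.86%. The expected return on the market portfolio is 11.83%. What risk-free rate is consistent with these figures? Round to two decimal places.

E(R) = R_f + β(E(R_m) − R_f) = R_f(1 − β) + β·E(R_m)
9.86% = R_f × (1 − 0.77) + 0.77 × 11.83%
9.86% = R_f × 0.23 + 9.1091%
R_f = (9.86% − 9.1091%) / 0.23 = 3.26%

3.26%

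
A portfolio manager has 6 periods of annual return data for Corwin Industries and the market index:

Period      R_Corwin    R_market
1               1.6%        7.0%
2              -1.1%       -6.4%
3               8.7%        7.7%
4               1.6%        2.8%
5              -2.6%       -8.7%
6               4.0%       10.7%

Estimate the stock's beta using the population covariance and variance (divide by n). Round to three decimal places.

0.403

Mean R_i = (1.6 − 1.1 + 8.7 + 1.6 − 2.6 + 4.0) / 6 = 2.0333%
Mean R_m = (7.0 − 6.4 + 7.7 + 2.8 − 8.7 + 10.7) / 6 = 2.1833%
Σ(R_i − R̄_i)(R_m − R̄_m) = 128.4933  ⇒  Cov = 128.4933 / 6 = 21.4156
Σ(R_m − R̄_m)² = 318.6683  ⇒  Var(R_m) = 318.6683 / 6 = 53.1114
β = Cov / Var(R_m) = 21.4156 / 53.1114 = 0.4032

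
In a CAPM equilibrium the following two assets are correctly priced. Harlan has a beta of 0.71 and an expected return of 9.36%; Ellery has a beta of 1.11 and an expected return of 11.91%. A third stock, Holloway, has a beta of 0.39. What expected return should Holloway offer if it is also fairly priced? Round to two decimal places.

MRP (SML slope) = (11.91% − 9.36%) / (1.11 − 0.71) = 2.55% / 0.40 = 6.3750%
R_f (intercept) = 9.36% − 0.71 × 6.3750% = 4.8338%
E(R_Holloway) = R_f + β × MRP = 4.8338% + 0.39 × 6.3750% = 7.32%

7.32%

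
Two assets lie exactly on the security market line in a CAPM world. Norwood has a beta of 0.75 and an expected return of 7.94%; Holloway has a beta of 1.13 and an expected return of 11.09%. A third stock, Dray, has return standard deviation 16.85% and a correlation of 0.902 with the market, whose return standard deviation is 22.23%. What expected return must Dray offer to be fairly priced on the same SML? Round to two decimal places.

7.39%

MRP = (11.09% − 7.94%) / (1.13 − 0.75) = 8.2895%
R_f = 7.94% − 0.75 × 8.2895% = 1.7229%
β_Dray = ρ·σ_i/σ_m = 0.902 × 16.85 / 22.23 = 0.6837
E(R_Dray) = R_f + β × MRP = 1.7229% + 0.6837 × 8.2895% = 7.39%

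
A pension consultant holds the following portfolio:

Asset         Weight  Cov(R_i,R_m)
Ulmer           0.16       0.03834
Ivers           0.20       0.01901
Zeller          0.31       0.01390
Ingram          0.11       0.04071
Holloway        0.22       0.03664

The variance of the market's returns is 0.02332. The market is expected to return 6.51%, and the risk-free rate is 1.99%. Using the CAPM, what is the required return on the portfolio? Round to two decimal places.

7.18%

β_Ulmer = 0.03834 / 0.02332 = 1.6441
β_Ivers = 0.01901 / 0.02332 = 0.8152
β_Zeller = 0.01390 / 0.02332 = 0.5961
β_Ingram = 0.04071 / 0.02332 = 1.7457
β_Holloway = 0.03664 / 0.02332 = 1.5712
β_P = Σ w_i β_i = 0.16×1.6441 + 0.20×0.8152 + 0.31×0.5961 + 0.11×1.7457 + 0.22×1.5712 = 1.1486
MRP = 6.51% − 1.99% = 4.52%
E(R_P) = R_f + β_P × MRP = 1.99% + 1.1486 × 4.52% = 7.18%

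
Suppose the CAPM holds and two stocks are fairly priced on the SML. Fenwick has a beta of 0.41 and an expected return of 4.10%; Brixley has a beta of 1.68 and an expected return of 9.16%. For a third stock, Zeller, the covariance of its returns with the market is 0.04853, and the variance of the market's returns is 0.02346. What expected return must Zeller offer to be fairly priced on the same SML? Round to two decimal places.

MRP = (9.16% − 4.10%) / (1.68 − 0.41) = 3.9843%
R_f = 4.10% − 0.41 × 3.9843% = 2.4664%
β_Zeller = Cov / Var(R_m) = 0.04853 / 0.02346 = 2.0686
E(R_Zeller) = R_f + β × MRP = 2.4664% + 2.0686 × 3.9843% = 10.71%

10.71%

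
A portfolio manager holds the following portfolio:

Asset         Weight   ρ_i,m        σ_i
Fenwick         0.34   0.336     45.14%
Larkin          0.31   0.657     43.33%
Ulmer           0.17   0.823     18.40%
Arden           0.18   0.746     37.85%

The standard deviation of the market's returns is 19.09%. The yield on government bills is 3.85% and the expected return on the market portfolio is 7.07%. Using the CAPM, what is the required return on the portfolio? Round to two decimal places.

β_Fenwick = 0.336 × 45.14% / 19.09% = 0.7945
β_Larkin = 0.657 × 43.33% / 19.09% = 1.4912
β_Ulmer = 0.823 × 18.40% / 19.09% = 0.7933
β_Arden = 0.746 × 37.85% / 19.09% = 1.4791
β_P = Σ w_i β_i = 0.34×0.7945 + 0.31×1.4912 + 0.17×0.7933 + 0.18×1.4791 = 1.1335
MRP = 7.07% − 3.85% = 3.22%
E(R_P) = R_f + β_P × MRP = 3.85% + 1.1335 × 3.22% = 7.50%

7.50%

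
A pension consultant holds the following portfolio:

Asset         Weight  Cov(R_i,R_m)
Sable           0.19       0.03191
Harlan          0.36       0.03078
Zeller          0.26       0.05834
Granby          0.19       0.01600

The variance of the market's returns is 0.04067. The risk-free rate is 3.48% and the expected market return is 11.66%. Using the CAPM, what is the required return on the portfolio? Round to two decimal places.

10.59%

β_Sable = 0.03191 / 0.04067 = 0.7846
β_Harlan = 0.03078 / 0.04067 = 0.7568
β_Zeller = 0.05834 / 0.04067 = 1.4345
β_Granby = 0.01600 / 0.04067 = 0.3934
β_P = Σ w_i β_i = 0.19×0.7846 + 0.36×0.7568 + 0.26×1.4345 + 0.19×0.3934 = 0.8692
MRP = 11.66% − 3.48% = 8.18%
E(R_P) = R_f + β_P × MRP = 3.48% + 0.8692 × 8.18% = 10.59%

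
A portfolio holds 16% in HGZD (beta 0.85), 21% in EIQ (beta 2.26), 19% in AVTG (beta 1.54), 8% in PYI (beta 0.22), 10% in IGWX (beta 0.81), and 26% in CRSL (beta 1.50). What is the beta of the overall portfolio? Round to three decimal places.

β_P = Σ w_i β_i = 0.16×0.85 + 0.21×2.26 + 0.19×1.54 + 0.08×0.22 + 0.10×0.81 + 0.26×1.50 = 1.3918

1.392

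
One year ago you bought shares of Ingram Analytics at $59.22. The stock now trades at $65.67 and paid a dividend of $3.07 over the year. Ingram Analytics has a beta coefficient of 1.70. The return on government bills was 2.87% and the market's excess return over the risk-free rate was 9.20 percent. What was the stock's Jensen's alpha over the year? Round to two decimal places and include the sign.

Realised HPR = (P1 + D1 − P0) / P0 = (65.67 + 3.07 − 59.22) / 59.22 = 9.52 / 59.22 = 16.0757%
CAPM required = R_f + β·MRP = 2.87% + 1.70 × 9.20% = 18.5100%
α = realised − required = 16.0757% − 18.5100% = -2.43%

-2.43%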